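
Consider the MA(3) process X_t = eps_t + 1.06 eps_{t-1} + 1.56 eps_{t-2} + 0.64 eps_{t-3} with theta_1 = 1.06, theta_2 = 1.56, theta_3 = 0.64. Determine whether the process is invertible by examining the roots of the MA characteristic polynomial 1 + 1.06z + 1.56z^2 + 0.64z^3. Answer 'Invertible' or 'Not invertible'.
\text{Not invertible}

The MA(q) characteristic polynomial is P(z) = 1 + 1.06z + 1.56z^2 + 0.64z^3.
Invertibility requires all roots to lie outside the unit circle, i.e. |z| > 1 for every root.
Degree 3: look for a simple real root z0 first, then factor out (1 - z/z0) and solve the remaining quadratic.
Testing z0 = -2: P(-2) = 1 + (1.06)(-2) + (1.56)(-2)^2 + (0.64)(-2)^3
  = 1 + (-2.12) + (6.24) + (-5.12) = 0.  So z_0 = -2 is a root, |z_0| = 2.
Divide out the factor (1 + 0.5 z) = (1 - z/z0) (since 1/z0 = -0.5):
  P(z) = (1 + 0.5 z)(1 + (0.56) z + (1.28) z^2)
  [check: z-coef 0.56 - (-0.5) = 1.06; z^2-coef 1.28 - (-0.5)(0.56) = 1.56; z^3-coef -(-0.5)(1.28) = 0.64.]
Remaining roots from the quadratic factor 1 + (0.56) z + (1.28) z^2:
  Set 1 + (0.56) z + (1.28) z^2 = 0, i.e. a z^2 + b z + c = 0 with a = 1.28, b = 0.56, c = 1.
  Discriminant D = b^2 - 4ac = (0.56)^2 - 4*(1.28)*1 = 0.3136 - (5.12) = -4.8064.
  D < 0, so the roots are the complex-conjugate pair z = (-b +/- i sqrt(-D)) / (2a) = -0.2188 +/- 0.8564i.
  For a conjugate pair |z|^2 = z * conj(z) = (product of roots) = c/a = 1/(1.28) = 0.78125, so |z| = sqrt(0.78125) = 0.8839 for both roots.
Moduli of all roots: 2.0000, 0.8839, 0.8839.
All moduli strictly greater than 1? No.
Verdict: Not invertible.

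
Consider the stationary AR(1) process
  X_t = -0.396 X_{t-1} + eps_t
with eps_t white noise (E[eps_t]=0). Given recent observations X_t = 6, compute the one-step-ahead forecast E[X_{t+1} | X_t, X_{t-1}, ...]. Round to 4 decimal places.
E[X_{t+1} \mid \mathcal F_t] = -2.3760

For an AR(p) model X_t = c + sum_i phi_i X_{t-i} + eps_t, the
one-step-ahead conditional mean is
  E[X_{t+1} | X_t, ...] = c + sum_i phi_i X_{t+1-i}.
Substitute known values:
  E[X_{t+1} | ...] = (-0.396) * (6)
                   = -2.3760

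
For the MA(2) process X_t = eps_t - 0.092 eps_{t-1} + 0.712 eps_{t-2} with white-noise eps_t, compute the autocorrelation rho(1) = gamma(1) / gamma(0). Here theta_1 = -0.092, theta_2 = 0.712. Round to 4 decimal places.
\rho(1) = -0.1039

For an MA(q) process with theta_0 = 1, the autocovariance is
  gamma(k) = sigma^2 * sum_{i=0..q-k} theta_i * theta_{i+k},
and rho(k) = gamma(k) / gamma(0). Sigma^2 cancels.
  numerator   = (1)*(-0.092) + (-0.092)*(0.712) = -0.157504.
  denominator = (1)^2 + (-0.092)^2 + (0.712)^2 = 1.515408.
  rho(1) = -0.157504 / 1.515408 = -0.1039.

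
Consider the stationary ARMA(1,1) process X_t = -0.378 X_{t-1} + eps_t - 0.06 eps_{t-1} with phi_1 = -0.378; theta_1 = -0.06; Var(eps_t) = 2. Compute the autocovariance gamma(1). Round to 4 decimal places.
\gamma(1) = -1.0452

Multiply the model equation by X_{t-k} and take expectations. With theta_0 = psi_0 = 1 and psi_j the MA(infinity) weights, this gives
  gamma(k) - sum_i phi_i gamma(k-i) = c_k,
  c_k = sigma^2 * sum_{j=k..q} theta_j psi_{j-k}   (c_k = 0 for k > q),
using gamma(-m) = gamma(m).
psi-weights needed (psi_j = theta_j + sum_i phi_i psi_{j-i}):
  psi_1 = theta_1 + phi_1 = -0.06 + (-0.378) = -0.438
Right-hand sides:
  c_0 = sigma^2 (1 + theta_1 psi_1) = 2 * (1 + (-0.06)(-0.438)) = 2 * 1.02628 = 2.05256
  c_1 = sigma^2 theta_1 = 2 * (-0.06) = -0.12
  c_2 = 0
Equations for k = 0 and k = 1 (AR order 1):
  gamma(0) = phi_1 gamma(1) + c_0
  gamma(1) = phi_1 gamma(0) + c_1
Substituting the second into the first: gamma(0) (1 - phi_1^2) = c_0 + phi_1 c_1, so
  gamma(0) = (c_0 + phi_1 c_1) / (1 - phi_1^2) = (2.05256 + (-0.378)(-0.12)) / (1 - (-0.378)^2) = 2.09792 / 0.857116 = 2.44765.
  gamma(1) = phi_1 gamma(0) + c_1 = (-0.378)(2.44765) + (-0.12) = -1.045212.
Therefore gamma(1) = -1.0452 (to 4 decimal places).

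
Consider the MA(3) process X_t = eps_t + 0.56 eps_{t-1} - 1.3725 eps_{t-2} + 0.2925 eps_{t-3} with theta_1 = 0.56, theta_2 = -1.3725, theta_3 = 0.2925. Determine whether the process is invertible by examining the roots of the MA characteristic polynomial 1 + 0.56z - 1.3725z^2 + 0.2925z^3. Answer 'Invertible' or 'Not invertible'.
\text{Not invertible}

The MA(q) characteristic polynomial is P(z) = 1 + 0.56z - 1.3725z^2 + 0.2925z^3.
Invertibility requires all roots to lie outside the unit circle, i.e. |z| > 1 for every root.
Degree 3: look for a simple real root z0 first, then factor out (1 - z/z0) and solve the remaining quadratic.
Testing z0 = 4: P(4) = 1 + (0.56)(4) + (-1.3725)(4)^2 + (0.2925)(4)^3
  = 1 + (2.24) + (-21.96) + (18.72) = 0.  So z_0 = 4 is a root, |z_0| = 4.
Divide out the factor (1 - 0.25 z) = (1 - z/z0) (since 1/z0 = 0.25):
  P(z) = (1 - 0.25 z)(1 + (0.81) z + (-1.17) z^2)
  [check: z-coef 0.81 - (0.25) = 0.56; z^2-coef -1.17 - (0.25)(0.81) = -1.3725; z^3-coef -(0.25)(-1.17) = 0.2925.]
Remaining roots from the quadratic factor 1 + (0.81) z + (-1.17) z^2:
  Set 1 + (0.81) z + (-1.17) z^2 = 0, i.e. a z^2 + b z + c = 0 with a = -1.17, b = 0.81, c = 1.
  Discriminant D = b^2 - 4ac = (0.81)^2 - 4*(-1.17)*1 = 0.6561 - (-4.68) = 5.3361.
  D >= 0, so the roots are real: z = (-b +/- sqrt(D)) / (2a) = (-0.81 +/- 2.31) / (-2.34).
    z_1 = (-0.81 + 2.31) / (-2.34) = -0.641,   |z_1| = 0.641.
    z_2 = (-0.81 - 2.31) / (-2.34) = 1.3333,   |z_2| = 1.3333.
Moduli of all roots: 4.0000, 0.6410, 1.3333.
All moduli strictly greater than 1? No.
Verdict: Not invertible.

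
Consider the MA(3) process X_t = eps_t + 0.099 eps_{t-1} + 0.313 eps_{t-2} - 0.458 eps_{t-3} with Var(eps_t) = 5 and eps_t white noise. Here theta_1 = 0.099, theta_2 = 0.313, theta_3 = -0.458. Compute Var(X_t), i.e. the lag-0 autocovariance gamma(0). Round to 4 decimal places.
\gamma(0) = 6.5877

For an MA(q) process X_t = eps_t + sum_i theta_i eps_{t-i} with
Var(eps_t) = sigma^2, the variance is
  gamma(0) = sigma^2 * (1 + sum_i theta_i^2).
  sum_i theta_i^2 = (0.099)^2 + (0.313)^2 + (-0.458)^2 = 0.009801 + 0.097969 + 0.209764 = 0.317534.
  gamma(0) = 5 * (1 + 0.317534) = 5 * 1.317534 = 6.58767, which rounds to 6.5877.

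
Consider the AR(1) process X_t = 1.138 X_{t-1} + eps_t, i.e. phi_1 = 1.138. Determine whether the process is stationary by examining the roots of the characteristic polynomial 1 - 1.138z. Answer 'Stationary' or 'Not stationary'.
\text{Not stationary}

The AR(p) characteristic polynomial is P(z) = 1 - 1.138z.
Stationarity requires all roots to lie outside the unit circle, i.e. |z| > 1 for every root.
This is linear in z: 1 + (-1.138) z = 0  =>  z = -1/(-1.138) = 0.878735,  |z| = 0.878735.
Moduli of all roots: 0.8787.
All moduli strictly greater than 1? No.
Verdict: Not stationary.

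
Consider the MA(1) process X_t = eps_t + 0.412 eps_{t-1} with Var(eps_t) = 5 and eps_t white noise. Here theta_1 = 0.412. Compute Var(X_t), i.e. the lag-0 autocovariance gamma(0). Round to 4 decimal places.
\gamma(0) = 5.8487

For an MA(q) process X_t = eps_t + sum_i theta_i eps_{t-i} with
Var(eps_t) = sigma^2, the variance is
  gamma(0) = sigma^2 * (1 + sum_i theta_i^2).
  sum_i theta_i^2 = (0.412)^2 = 0.169744.
  gamma(0) = 5 * (1 + 0.169744) = 5 * 1.169744 = 5.84872, which rounds to 5.8487.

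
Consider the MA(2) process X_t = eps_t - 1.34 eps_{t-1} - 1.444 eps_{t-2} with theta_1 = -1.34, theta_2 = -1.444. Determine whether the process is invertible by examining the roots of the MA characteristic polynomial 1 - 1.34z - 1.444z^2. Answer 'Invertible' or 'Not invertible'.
\text{Not invertible}

The MA(q) characteristic polynomial is P(z) = 1 - 1.34z - 1.444z^2.
Invertibility requires all roots to lie outside the unit circle, i.e. |z| > 1 for every root.
Set 1 + (-1.34) z + (-1.444) z^2 = 0, i.e. a z^2 + b z + c = 0 with a = -1.444, b = -1.34, c = 1.
Discriminant D = b^2 - 4ac = (-1.34)^2 - 4*(-1.444)*1 = 1.7956 - (-5.776) = 7.5716.
D >= 0, so the roots are real: z = (-b +/- sqrt(D)) / (2a) = (1.34 +/- 2.751654) / (-2.888).
  z_1 = (1.34 + 2.751654) / (-2.888) = -1.4168,   |z_1| = 1.4168.
  z_2 = (1.34 - 2.751654) / (-2.888) = 0.4888,   |z_2| = 0.4888.
Moduli of all roots: 1.4168, 0.4888.
All moduli strictly greater than 1? No.
Verdict: Not invertible.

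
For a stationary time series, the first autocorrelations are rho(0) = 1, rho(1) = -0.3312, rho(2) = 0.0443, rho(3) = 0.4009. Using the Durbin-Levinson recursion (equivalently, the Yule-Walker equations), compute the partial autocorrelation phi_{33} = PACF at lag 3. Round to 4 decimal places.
\phi_{33} = 0.4431

The PACF at lag k is phi_{kk}, the last component of the solution
to the Yule-Walker system G_k phi = r_k where
  (G_k)_{ij} = rho(|i - j|), (r_k)_i = rho(i), i,j = 1..k.
Equivalently, Durbin-Levinson gives phi_{kk} iteratively:
  phi_{11} = rho(1)
  phi_{kk} = [rho(k) - sum_{j=1..k-1} phi_{k-1,j} rho(k-j)]
            / [1 - sum_{j=1..k-1} phi_{k-1,j} rho(j)],
  phi_{k,j} = phi_{k-1,j} - phi_{kk} phi_{k-1,k-j},  j = 1..k-1.
Step k = 1:
  phi_11 = rho(1) = -0.3312.
Step k = 2:
  phi_22 = [rho(2) - phi_11 rho(1)] / [1 - phi_11 rho(1)] = [0.0443 - (-0.3312)(-0.3312)] / [1 - (-0.3312)(-0.3312)]
         = -0.06539344 / 0.89030656 = -0.07345.
  Update: phi_21 = phi_11 - phi_22 phi_11 = -0.3312 - (-0.07345)(-0.3312) = -0.355527.
Step k = 3:
  phi_33 = [rho(3) - phi_21 rho(2) - phi_22 rho(1)] / [1 - phi_21 rho(1) - phi_22 rho(2)]
    numerator   = 0.4009 - (-0.355527)(0.0443) - (-0.07345)(-0.3312) = 0.39232304
    denominator = 1 - (-0.355527)(-0.3312) - (-0.07345)(0.0443) = 0.88550338
  phi_33 = 0.39232304 / 0.88550338 = 0.4431.
Therefore phi_{33} = 0.4431.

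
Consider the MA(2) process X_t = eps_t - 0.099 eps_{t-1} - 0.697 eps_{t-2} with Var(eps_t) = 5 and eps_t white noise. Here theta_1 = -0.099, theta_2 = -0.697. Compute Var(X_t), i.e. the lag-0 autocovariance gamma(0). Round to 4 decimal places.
\gamma(0) = 7.4781

For an MA(q) process X_t = eps_t + sum_i theta_i eps_{t-i} with
Var(eps_t) = sigma^2, the variance is
  gamma(0) = sigma^2 * (1 + sum_i theta_i^2).
  sum_i theta_i^2 = (-0.099)^2 + (-0.697)^2 = 0.009801 + 0.485809 = 0.49561.
  gamma(0) = 5 * (1 + 0.49561) = 5 * 1.49561 = 7.47805, which rounds to 7.4781.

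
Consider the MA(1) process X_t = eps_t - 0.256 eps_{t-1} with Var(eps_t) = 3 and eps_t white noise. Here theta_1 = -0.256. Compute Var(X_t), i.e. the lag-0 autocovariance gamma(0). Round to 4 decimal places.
\gamma(0) = 3.1966

For an MA(q) process X_t = eps_t + sum_i theta_i eps_{t-i} with
Var(eps_t) = sigma^2, the variance is
  gamma(0) = sigma^2 * (1 + sum_i theta_i^2).
  sum_i theta_i^2 = (-0.256)^2 = 0.065536.
  gamma(0) = 3 * (1 + 0.065536) = 3 * 1.065536 = 3.196608, which rounds to 3.1966.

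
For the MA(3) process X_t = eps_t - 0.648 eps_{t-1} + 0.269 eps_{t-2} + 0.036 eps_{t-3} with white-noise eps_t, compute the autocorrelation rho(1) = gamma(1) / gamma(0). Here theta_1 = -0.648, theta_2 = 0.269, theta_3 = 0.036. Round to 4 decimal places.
\rho(1) = -0.5441

For an MA(q) process with theta_0 = 1, the autocovariance is
  gamma(k) = sigma^2 * sum_{i=0..q-k} theta_i * theta_{i+k},
and rho(k) = gamma(k) / gamma(0). Sigma^2 cancels.
  numerator   = (1)*(-0.648) + (-0.648)*(0.269) + (0.269)*(0.036) = -0.812628.
  denominator = (1)^2 + (-0.648)^2 + (0.269)^2 + (0.036)^2 = 1.493561.
  rho(1) = -0.812628 / 1.493561 = -0.5441.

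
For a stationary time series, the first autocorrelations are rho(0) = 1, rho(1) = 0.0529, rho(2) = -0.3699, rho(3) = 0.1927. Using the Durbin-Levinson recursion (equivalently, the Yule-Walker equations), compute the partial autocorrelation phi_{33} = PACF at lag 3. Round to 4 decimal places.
\phi_{33} = 0.2790

The PACF at lag k is phi_{kk}, the last component of the solution
to the Yule-Walker system G_k phi = r_k where
  (G_k)_{ij} = rho(|i - j|), (r_k)_i = rho(i), i,j = 1..k.
Equivalently, Durbin-Levinson gives phi_{kk} iteratively:
  phi_{11} = rho(1)
  phi_{kk} = [rho(k) - sum_{j=1..k-1} phi_{k-1,j} rho(k-j)]
            / [1 - sum_{j=1..k-1} phi_{k-1,j} rho(j)],
  phi_{k,j} = phi_{k-1,j} - phi_{kk} phi_{k-1,k-j},  j = 1..k-1.
Step k = 1:
  phi_11 = rho(1) = 0.0529.
Step k = 2:
  phi_22 = [rho(2) - phi_11 rho(1)] / [1 - phi_11 rho(1)] = [-0.3699 - (0.0529)(0.0529)] / [1 - (0.0529)(0.0529)]
         = -0.37269841 / 0.99720159 = -0.373744.
  Update: phi_21 = phi_11 - phi_22 phi_11 = 0.0529 - (-0.373744)(0.0529) = 0.072671.
Step k = 3:
  phi_33 = [rho(3) - phi_21 rho(2) - phi_22 rho(1)] / [1 - phi_21 rho(1) - phi_22 rho(2)]
    numerator   = 0.1927 - (0.072671)(-0.3699) - (-0.373744)(0.0529) = 0.2393521
    denominator = 1 - (0.072671)(0.0529) - (-0.373744)(-0.3699) = 0.85790768
  phi_33 = 0.2393521 / 0.85790768 = 0.279.
Therefore phi_{33} = 0.2790.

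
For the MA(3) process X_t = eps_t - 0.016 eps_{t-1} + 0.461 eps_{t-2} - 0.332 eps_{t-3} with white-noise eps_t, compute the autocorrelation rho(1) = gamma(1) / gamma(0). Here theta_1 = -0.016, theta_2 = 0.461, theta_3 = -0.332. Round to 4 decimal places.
\rho(1) = -0.1334

For an MA(q) process with theta_0 = 1, the autocovariance is
  gamma(k) = sigma^2 * sum_{i=0..q-k} theta_i * theta_{i+k},
and rho(k) = gamma(k) / gamma(0). Sigma^2 cancels.
  numerator   = (1)*(-0.016) + (-0.016)*(0.461) + (0.461)*(-0.332) = -0.176428.
  denominator = (1)^2 + (-0.016)^2 + (0.461)^2 + (-0.332)^2 = 1.323001.
  rho(1) = -0.176428 / 1.323001 = -0.1334.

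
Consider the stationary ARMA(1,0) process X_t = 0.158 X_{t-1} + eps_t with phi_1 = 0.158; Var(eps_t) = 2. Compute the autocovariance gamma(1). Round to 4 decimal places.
\gamma(1) = 0.3241

Multiply the model equation by X_{t-k} and take expectations. With theta_0 = psi_0 = 1 and psi_j the MA(infinity) weights, this gives
  gamma(k) - sum_i phi_i gamma(k-i) = c_k,
  c_k = sigma^2 * sum_{j=k..q} theta_j psi_{j-k}   (c_k = 0 for k > q),
using gamma(-m) = gamma(m).
Pure AR (q = 0): c_0 = sigma^2 = 2, c_k = 0 for k >= 1.
Equations for k = 0 and k = 1 (AR order 1):
  gamma(0) = phi_1 gamma(1) + c_0
  gamma(1) = phi_1 gamma(0) + c_1
Substituting the second into the first: gamma(0) (1 - phi_1^2) = c_0 + phi_1 c_1, so
  gamma(0) = c_0 / (1 - phi_1^2) = 2 / (1 - (0.158)^2) = 2 / 0.975036 = 2.051206.
  gamma(1) = phi_1 gamma(0) = (0.158)(2.051206) = 0.324091.
Therefore gamma(1) = 0.3241 (to 4 decimal places).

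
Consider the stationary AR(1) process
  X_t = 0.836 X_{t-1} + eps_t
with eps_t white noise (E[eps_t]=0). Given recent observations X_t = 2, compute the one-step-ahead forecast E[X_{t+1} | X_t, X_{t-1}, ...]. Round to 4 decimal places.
E[X_{t+1} \mid \mathcal F_t] = 1.6720

For an AR(p) model X_t = c + sum_i phi_i X_{t-i} + eps_t, the
one-step-ahead conditional mean is
  E[X_{t+1} | X_t, ...] = c + sum_i phi_i X_{t+1-i}.
Substitute known values:
  E[X_{t+1} | ...] = (0.836) * (2)
                   = 1.6720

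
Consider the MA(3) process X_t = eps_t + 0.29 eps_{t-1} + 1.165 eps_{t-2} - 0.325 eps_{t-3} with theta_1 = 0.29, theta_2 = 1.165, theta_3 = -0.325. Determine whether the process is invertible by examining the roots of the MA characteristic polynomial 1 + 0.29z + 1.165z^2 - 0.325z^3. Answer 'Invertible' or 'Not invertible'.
\text{Not invertible}

The MA(q) characteristic polynomial is P(z) = 1 + 0.29z + 1.165z^2 - 0.325z^3.
Invertibility requires all roots to lie outside the unit circle, i.e. |z| > 1 for every root.
Degree 3: look for a simple real root z0 first, then factor out (1 - z/z0) and solve the remaining quadratic.
Testing z0 = 4: P(4) = 1 + (0.29)(4) + (1.165)(4)^2 + (-0.325)(4)^3
  = 1 + (1.16) + (18.64) + (-20.8) = 0.  So z_0 = 4 is a root, |z_0| = 4.
Divide out the factor (1 - 0.25 z) = (1 - z/z0) (since 1/z0 = 0.25):
  P(z) = (1 - 0.25 z)(1 + (0.54) z + (1.3) z^2)
  [check: z-coef 0.54 - (0.25) = 0.29; z^2-coef 1.3 - (0.25)(0.54) = 1.165; z^3-coef -(0.25)(1.3) = -0.325.]
Remaining roots from the quadratic factor 1 + (0.54) z + (1.3) z^2:
  Set 1 + (0.54) z + (1.3) z^2 = 0, i.e. a z^2 + b z + c = 0 with a = 1.3, b = 0.54, c = 1.
  Discriminant D = b^2 - 4ac = (0.54)^2 - 4*(1.3)*1 = 0.2916 - (5.2) = -4.9084.
  D < 0, so the roots are the complex-conjugate pair z = (-b +/- i sqrt(-D)) / (2a) = -0.2077 +/- 0.8521i.
  For a conjugate pair |z|^2 = z * conj(z) = (product of roots) = c/a = 1/(1.3) = 0.769231, so |z| = sqrt(0.769231) = 0.8771 for both roots.
Moduli of all roots: 4.0000, 0.8771, 0.8771.
All moduli strictly greater than 1? No.
Verdict: Not invertible.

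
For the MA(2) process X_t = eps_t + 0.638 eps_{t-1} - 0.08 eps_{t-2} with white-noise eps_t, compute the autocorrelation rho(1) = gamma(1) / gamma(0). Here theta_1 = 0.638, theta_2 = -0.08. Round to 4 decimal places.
\rho(1) = 0.4153

For an MA(q) process with theta_0 = 1, the autocovariance is
  gamma(k) = sigma^2 * sum_{i=0..q-k} theta_i * theta_{i+k},
and rho(k) = gamma(k) / gamma(0). Sigma^2 cancels.
  numerator   = (1)*(0.638) + (0.638)*(-0.08) = 0.58696.
  denominator = (1)^2 + (0.638)^2 + (-0.08)^2 = 1.413444.
  rho(1) = 0.58696 / 1.413444 = 0.4153.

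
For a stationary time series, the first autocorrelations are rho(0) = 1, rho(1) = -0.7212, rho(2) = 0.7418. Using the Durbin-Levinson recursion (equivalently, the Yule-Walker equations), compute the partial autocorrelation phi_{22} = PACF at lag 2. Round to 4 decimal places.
\phi_{22} = 0.4619

The PACF at lag k is phi_{kk}, the last component of the solution
to the Yule-Walker system G_k phi = r_k where
  (G_k)_{ij} = rho(|i - j|), (r_k)_i = rho(i), i,j = 1..k.
Equivalently, Durbin-Levinson gives phi_{kk} iteratively:
  phi_{11} = rho(1)
  phi_{kk} = [rho(k) - sum_{j=1..k-1} phi_{k-1,j} rho(k-j)]
            / [1 - sum_{j=1..k-1} phi_{k-1,j} rho(j)],
  phi_{k,j} = phi_{k-1,j} - phi_{kk} phi_{k-1,k-j},  j = 1..k-1.
Step k = 1:
  phi_11 = rho(1) = -0.7212.
Step k = 2:
  phi_22 = [rho(2) - phi_11 rho(1)] / [1 - phi_11 rho(1)] = [0.7418 - (-0.7212)(-0.7212)] / [1 - (-0.7212)(-0.7212)]
         = 0.22167056 / 0.47987056 = 0.4619.
Therefore phi_{22} = 0.4619.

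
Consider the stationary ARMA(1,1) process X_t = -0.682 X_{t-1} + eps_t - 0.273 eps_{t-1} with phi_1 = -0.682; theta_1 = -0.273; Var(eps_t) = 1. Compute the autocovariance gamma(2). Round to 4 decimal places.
\gamma(2) = 1.4444

Multiply the model equation by X_{t-k} and take expectations. With theta_0 = psi_0 = 1 and psi_j the MA(infinity) weights, this gives
  gamma(k) - sum_i phi_i gamma(k-i) = c_k,
  c_k = sigma^2 * sum_{j=k..q} theta_j psi_{j-k}   (c_k = 0 for k > q),
using gamma(-m) = gamma(m).
psi-weights needed (psi_j = theta_j + sum_i phi_i psi_{j-i}):
  psi_1 = theta_1 + phi_1 = -0.273 + (-0.682) = -0.955
Right-hand sides:
  c_0 = sigma^2 (1 + theta_1 psi_1) = 1 * (1 + (-0.273)(-0.955)) = 1 * 1.260715 = 1.260715
  c_1 = sigma^2 theta_1 = 1 * (-0.273) = -0.273
  c_2 = 0
Equations for k = 0 and k = 1 (AR order 1):
  gamma(0) = phi_1 gamma(1) + c_0
  gamma(1) = phi_1 gamma(0) + c_1
Substituting the second into the first: gamma(0) (1 - phi_1^2) = c_0 + phi_1 c_1, so
  gamma(0) = (c_0 + phi_1 c_1) / (1 - phi_1^2) = (1.260715 + (-0.682)(-0.273)) / (1 - (-0.682)^2) = 1.446901 / 0.534876 = 2.705115.
  gamma(1) = phi_1 gamma(0) + c_1 = (-0.682)(2.705115) + (-0.273) = -2.117888.
For k = 2 (> q): gamma(2) = phi_1 gamma(1) = (-0.682)(-2.117888) = 1.4444.
Therefore gamma(2) = 1.4444 (to 4 decimal places).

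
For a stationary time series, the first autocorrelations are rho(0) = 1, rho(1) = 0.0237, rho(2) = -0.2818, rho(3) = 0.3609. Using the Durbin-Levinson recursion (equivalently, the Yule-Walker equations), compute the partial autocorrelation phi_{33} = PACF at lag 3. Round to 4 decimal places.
\phi_{33} = 0.4090

The PACF at lag k is phi_{kk}, the last component of the solution
to the Yule-Walker system G_k phi = r_k where
  (G_k)_{ij} = rho(|i - j|), (r_k)_i = rho(i), i,j = 1..k.
Equivalently, Durbin-Levinson gives phi_{kk} iteratively:
  phi_{11} = rho(1)
  phi_{kk} = [rho(k) - sum_{j=1..k-1} phi_{k-1,j} rho(k-j)]
            / [1 - sum_{j=1..k-1} phi_{k-1,j} rho(j)],
  phi_{k,j} = phi_{k-1,j} - phi_{kk} phi_{k-1,k-j},  j = 1..k-1.
Step k = 1:
  phi_11 = rho(1) = 0.0237.
Step k = 2:
  phi_22 = [rho(2) - phi_11 rho(1)] / [1 - phi_11 rho(1)] = [-0.2818 - (0.0237)(0.0237)] / [1 - (0.0237)(0.0237)]
         = -0.28236169 / 0.99943831 = -0.28252.
  Update: phi_21 = phi_11 - phi_22 phi_11 = 0.0237 - (-0.28252)(0.0237) = 0.030396.
Step k = 3:
  phi_33 = [rho(3) - phi_21 rho(2) - phi_22 rho(1)] / [1 - phi_21 rho(1) - phi_22 rho(2)]
    numerator   = 0.3609 - (0.030396)(-0.2818) - (-0.28252)(0.0237) = 0.37616125
    denominator = 1 - (0.030396)(0.0237) - (-0.28252)(-0.2818) = 0.91966538
  phi_33 = 0.37616125 / 0.91966538 = 0.409.
Therefore phi_{33} = 0.4090.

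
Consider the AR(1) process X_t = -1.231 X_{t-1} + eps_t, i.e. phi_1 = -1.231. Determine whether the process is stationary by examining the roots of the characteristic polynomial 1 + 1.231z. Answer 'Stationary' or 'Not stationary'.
\text{Not stationary}

The AR(p) characteristic polynomial is P(z) = 1 + 1.231z.
Stationarity requires all roots to lie outside the unit circle, i.e. |z| > 1 for every root.
This is linear in z: 1 + (1.231) z = 0  =>  z = -1/(1.231) = -0.812348,  |z| = 0.812348.
Moduli of all roots: 0.8123.
All moduli strictly greater than 1? No.
Verdict: Not stationary.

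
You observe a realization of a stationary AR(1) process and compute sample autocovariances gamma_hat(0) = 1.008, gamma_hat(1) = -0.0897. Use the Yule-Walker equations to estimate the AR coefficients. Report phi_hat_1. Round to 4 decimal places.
\hat\phi_{1} = -0.0890

The Yule-Walker equations for an AR(p) process read, in matrix form,
  Gamma_p phi = r_p,   with   (Gamma_p)_{ij} = gamma(|i - j|),
                       (r_p)_i = gamma(i),   i,j = 1..p.
Substitute the sample gammas (Toeplitz matrix and right-hand side of size 1):
  Gamma_p = [[1.008]]
  r_p     = [-0.0897]
With p = 1 this is the single equation gamma(0) phi_1 = gamma(1):
  phi_hat_1 = gamma(1) / gamma(0) = -0.0897 / 1.008 = -0.0890.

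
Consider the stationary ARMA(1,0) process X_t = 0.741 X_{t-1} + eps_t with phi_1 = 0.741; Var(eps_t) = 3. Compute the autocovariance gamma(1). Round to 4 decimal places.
\gamma(1) = 4.9299

Multiply the model equation by X_{t-k} and take expectations. With theta_0 = psi_0 = 1 and psi_j the MA(infinity) weights, this gives
  gamma(k) - sum_i phi_i gamma(k-i) = c_k,
  c_k = sigma^2 * sum_{j=k..q} theta_j psi_{j-k}   (c_k = 0 for k > q),
using gamma(-m) = gamma(m).
Pure AR (q = 0): c_0 = sigma^2 = 3, c_k = 0 for k >= 1.
Equations for k = 0 and k = 1 (AR order 1):
  gamma(0) = phi_1 gamma(1) + c_0
  gamma(1) = phi_1 gamma(0) + c_1
Substituting the second into the first: gamma(0) (1 - phi_1^2) = c_0 + phi_1 c_1, so
  gamma(0) = c_0 / (1 - phi_1^2) = 3 / (1 - (0.741)^2) = 3 / 0.450919 = 6.65308.
  gamma(1) = phi_1 gamma(0) = (0.741)(6.65308) = 4.929932.
Therefore gamma(1) = 4.9299 (to 4 decimal places).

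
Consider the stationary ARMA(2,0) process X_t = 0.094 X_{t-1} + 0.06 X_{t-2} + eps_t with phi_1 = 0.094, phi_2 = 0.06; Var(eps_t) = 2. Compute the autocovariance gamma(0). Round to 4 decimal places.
\gamma(0) = 2.0275

Multiply the model equation by X_{t-k} and take expectations. With theta_0 = psi_0 = 1 and psi_j the MA(infinity) weights, this gives
  gamma(k) - sum_i phi_i gamma(k-i) = c_k,
  c_k = sigma^2 * sum_{j=k..q} theta_j psi_{j-k}   (c_k = 0 for k > q),
using gamma(-m) = gamma(m).
Pure AR (q = 0): c_0 = sigma^2 = 2, c_k = 0 for k >= 1.
Equations for k = 0, 1, 2 (AR order 2, c_2 = 0):
  (E0) gamma(0) = phi_1 gamma(1) + phi_2 gamma(2) + c_0
  (E1) gamma(1) = phi_1 gamma(0) + phi_2 gamma(1) + c_1
  (E2) gamma(2) = phi_1 gamma(1) + phi_2 gamma(0)
From (E1): gamma(1) = A gamma(0) + B with
  A = phi_1 / (1 - phi_2) = 0.094 / 0.94 = 0.1,   B = c_1 / (1 - phi_2) = 0 / 0.94 = 0.
Insert (E2) into (E0): gamma(0) (1 - phi_2^2) = phi_1 (1 + phi_2) gamma(1) + c_0.
  phi_1 (1 + phi_2) = (0.094)(1.06) = 0.09964,   1 - phi_2^2 = 0.9964.
Replace gamma(1) by A gamma(0) + B and collect gamma(0):
  gamma(0) [0.9964 - (0.09964)(0.1)] = c_0 = 2
  gamma(0) * 0.986436 = 2
  gamma(0) = 2 / 0.986436 = 2.027501.
Therefore gamma(0) = 2.0275 (to 4 decimal places).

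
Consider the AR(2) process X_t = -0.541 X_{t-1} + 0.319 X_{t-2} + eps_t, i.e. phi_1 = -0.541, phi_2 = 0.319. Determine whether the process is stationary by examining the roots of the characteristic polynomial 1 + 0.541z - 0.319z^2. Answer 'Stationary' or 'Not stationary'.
\text{Stationary}

The AR(p) characteristic polynomial is P(z) = 1 + 0.541z - 0.319z^2.
Stationarity requires all roots to lie outside the unit circle, i.e. |z| > 1 for every root.
Set 1 + (0.541) z + (-0.319) z^2 = 0, i.e. a z^2 + b z + c = 0 with a = -0.319, b = 0.541, c = 1.
Discriminant D = b^2 - 4ac = (0.541)^2 - 4*(-0.319)*1 = 0.292681 - (-1.276) = 1.568681.
D >= 0, so the roots are real: z = (-b +/- sqrt(D)) / (2a) = (-0.541 +/- 1.25247) / (-0.638).
  z_1 = (-0.541 + 1.25247) / (-0.638) = -1.1152,   |z_1| = 1.1152.
  z_2 = (-0.541 - 1.25247) / (-0.638) = 2.8111,   |z_2| = 2.8111.
Moduli of all roots: 1.1152, 2.8111.
All moduli strictly greater than 1? Yes.
Verdict: Stationary.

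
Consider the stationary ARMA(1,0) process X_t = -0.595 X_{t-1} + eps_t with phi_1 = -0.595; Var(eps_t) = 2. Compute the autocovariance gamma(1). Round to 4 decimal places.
\gamma(1) = -1.8422

Multiply the model equation by X_{t-k} and take expectations. With theta_0 = psi_0 = 1 and psi_j the MA(infinity) weights, this gives
  gamma(k) - sum_i phi_i gamma(k-i) = c_k,
  c_k = sigma^2 * sum_{j=k..q} theta_j psi_{j-k}   (c_k = 0 for k > q),
using gamma(-m) = gamma(m).
Pure AR (q = 0): c_0 = sigma^2 = 2, c_k = 0 for k >= 1.
Equations for k = 0 and k = 1 (AR order 1):
  gamma(0) = phi_1 gamma(1) + c_0
  gamma(1) = phi_1 gamma(0) + c_1
Substituting the second into the first: gamma(0) (1 - phi_1^2) = c_0 + phi_1 c_1, so
  gamma(0) = c_0 / (1 - phi_1^2) = 2 / (1 - (-0.595)^2) = 2 / 0.645975 = 3.096095.
  gamma(1) = phi_1 gamma(0) = (-0.595)(3.096095) = -1.842177.
Therefore gamma(1) = -1.8422 (to 4 decimal places).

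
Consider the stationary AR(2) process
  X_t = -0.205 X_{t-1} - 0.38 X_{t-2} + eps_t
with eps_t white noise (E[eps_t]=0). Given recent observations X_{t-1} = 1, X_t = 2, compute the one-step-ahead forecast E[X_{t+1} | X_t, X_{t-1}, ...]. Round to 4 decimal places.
E[X_{t+1} \mid \mathcal F_t] = -0.7900

For an AR(p) model X_t = c + sum_i phi_i X_{t-i} + eps_t, the
one-step-ahead conditional mean is
  E[X_{t+1} | X_t, ...] = c + sum_i phi_i X_{t+1-i}.
Substitute known values:
  E[X_{t+1} | ...] = (-0.205) * (2) + (-0.38) * (1)
                   = -0.7900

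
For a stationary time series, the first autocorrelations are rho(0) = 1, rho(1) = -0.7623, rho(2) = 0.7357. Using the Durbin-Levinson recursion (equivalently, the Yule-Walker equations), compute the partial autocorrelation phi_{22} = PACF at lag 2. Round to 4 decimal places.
\phi_{22} = 0.3691

The PACF at lag k is phi_{kk}, the last component of the solution
to the Yule-Walker system G_k phi = r_k where
  (G_k)_{ij} = rho(|i - j|), (r_k)_i = rho(i), i,j = 1..k.
Equivalently, Durbin-Levinson gives phi_{kk} iteratively:
  phi_{11} = rho(1)
  phi_{kk} = [rho(k) - sum_{j=1..k-1} phi_{k-1,j} rho(k-j)]
            / [1 - sum_{j=1..k-1} phi_{k-1,j} rho(j)],
  phi_{k,j} = phi_{k-1,j} - phi_{kk} phi_{k-1,k-j},  j = 1..k-1.
Step k = 1:
  phi_11 = rho(1) = -0.7623.
Step k = 2:
  phi_22 = [rho(2) - phi_11 rho(1)] / [1 - phi_11 rho(1)] = [0.7357 - (-0.7623)(-0.7623)] / [1 - (-0.7623)(-0.7623)]
         = 0.15459871 / 0.41889871 = 0.3691.
Therefore phi_{22} = 0.3691.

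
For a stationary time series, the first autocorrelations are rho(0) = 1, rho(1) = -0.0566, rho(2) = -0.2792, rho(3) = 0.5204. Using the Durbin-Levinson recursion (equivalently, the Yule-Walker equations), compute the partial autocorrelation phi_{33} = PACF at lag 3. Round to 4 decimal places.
\phi_{33} = 0.5280

The PACF at lag k is phi_{kk}, the last component of the solution
to the Yule-Walker system G_k phi = r_k where
  (G_k)_{ij} = rho(|i - j|), (r_k)_i = rho(i), i,j = 1..k.
Equivalently, Durbin-Levinson gives phi_{kk} iteratively:
  phi_{11} = rho(1)
  phi_{kk} = [rho(k) - sum_{j=1..k-1} phi_{k-1,j} rho(k-j)]
            / [1 - sum_{j=1..k-1} phi_{k-1,j} rho(j)],
  phi_{k,j} = phi_{k-1,j} - phi_{kk} phi_{k-1,k-j},  j = 1..k-1.
Step k = 1:
  phi_11 = rho(1) = -0.0566.
Step k = 2:
  phi_22 = [rho(2) - phi_11 rho(1)] / [1 - phi_11 rho(1)] = [-0.2792 - (-0.0566)(-0.0566)] / [1 - (-0.0566)(-0.0566)]
         = -0.28240356 / 0.99679644 = -0.283311.
  Update: phi_21 = phi_11 - phi_22 phi_11 = -0.0566 - (-0.283311)(-0.0566) = -0.072635.
Step k = 3:
  phi_33 = [rho(3) - phi_21 rho(2) - phi_22 rho(1)] / [1 - phi_21 rho(1) - phi_22 rho(2)]
    numerator   = 0.5204 - (-0.072635)(-0.2792) - (-0.283311)(-0.0566) = 0.48408478
    denominator = 1 - (-0.072635)(-0.0566) - (-0.283311)(-0.2792) = 0.91678836
  phi_33 = 0.48408478 / 0.91678836 = 0.528.
Therefore phi_{33} = 0.5280.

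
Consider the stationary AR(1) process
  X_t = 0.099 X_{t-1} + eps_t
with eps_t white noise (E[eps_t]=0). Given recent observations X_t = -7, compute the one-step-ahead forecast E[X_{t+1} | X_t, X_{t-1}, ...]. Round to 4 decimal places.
E[X_{t+1} \mid \mathcal F_t] = -0.6930

For an AR(p) model X_t = c + sum_i phi_i X_{t-i} + eps_t, the
one-step-ahead conditional mean is
  E[X_{t+1} | X_t, ...] = c + sum_i phi_i X_{t+1-i}.
Substitute known values:
  E[X_{t+1} | ...] = (0.099) * (-7)
                   = -0.6930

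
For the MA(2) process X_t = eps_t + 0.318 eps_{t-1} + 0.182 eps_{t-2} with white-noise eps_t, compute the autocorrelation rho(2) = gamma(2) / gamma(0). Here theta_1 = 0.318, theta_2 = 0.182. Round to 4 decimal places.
\rho(2) = 0.1605

For an MA(q) process with theta_0 = 1, the autocovariance is
  gamma(k) = sigma^2 * sum_{i=0..q-k} theta_i * theta_{i+k},
and rho(k) = gamma(k) / gamma(0). Sigma^2 cancels.
  numerator   = (1)*(0.182) = 0.182.
  denominator = (1)^2 + (0.318)^2 + (0.182)^2 = 1.134248.
  rho(2) = 0.182 / 1.134248 = 0.1605.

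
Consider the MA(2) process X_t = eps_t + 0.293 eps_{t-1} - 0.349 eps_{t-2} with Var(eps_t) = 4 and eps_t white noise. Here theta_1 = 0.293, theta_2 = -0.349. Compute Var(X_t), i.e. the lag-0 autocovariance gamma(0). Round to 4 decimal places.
\gamma(0) = 4.8306

For an MA(q) process X_t = eps_t + sum_i theta_i eps_{t-i} with
Var(eps_t) = sigma^2, the variance is
  gamma(0) = sigma^2 * (1 + sum_i theta_i^2).
  sum_i theta_i^2 = (0.293)^2 + (-0.349)^2 = 0.085849 + 0.121801 = 0.20765.
  gamma(0) = 4 * (1 + 0.20765) = 4 * 1.20765 = 4.8306.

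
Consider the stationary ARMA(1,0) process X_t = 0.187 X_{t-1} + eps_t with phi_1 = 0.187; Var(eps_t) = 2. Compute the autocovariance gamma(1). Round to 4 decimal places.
\gamma(1) = 0.3876

Multiply the model equation by X_{t-k} and take expectations. With theta_0 = psi_0 = 1 and psi_j the MA(infinity) weights, this gives
  gamma(k) - sum_i phi_i gamma(k-i) = c_k,
  c_k = sigma^2 * sum_{j=k..q} theta_j psi_{j-k}   (c_k = 0 for k > q),
using gamma(-m) = gamma(m).
Pure AR (q = 0): c_0 = sigma^2 = 2, c_k = 0 for k >= 1.
Equations for k = 0 and k = 1 (AR order 1):
  gamma(0) = phi_1 gamma(1) + c_0
  gamma(1) = phi_1 gamma(0) + c_1
Substituting the second into the first: gamma(0) (1 - phi_1^2) = c_0 + phi_1 c_1, so
  gamma(0) = c_0 / (1 - phi_1^2) = 2 / (1 - (0.187)^2) = 2 / 0.965031 = 2.072472.
  gamma(1) = phi_1 gamma(0) = (0.187)(2.072472) = 0.387552.
Therefore gamma(1) = 0.3876 (to 4 decimal places).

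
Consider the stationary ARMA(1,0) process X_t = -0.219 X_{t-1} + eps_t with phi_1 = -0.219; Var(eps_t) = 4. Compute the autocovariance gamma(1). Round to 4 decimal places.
\gamma(1) = -0.9201

Multiply the model equation by X_{t-k} and take expectations. With theta_0 = psi_0 = 1 and psi_j the MA(infinity) weights, this gives
  gamma(k) - sum_i phi_i gamma(k-i) = c_k,
  c_k = sigma^2 * sum_{j=k..q} theta_j psi_{j-k}   (c_k = 0 for k > q),
using gamma(-m) = gamma(m).
Pure AR (q = 0): c_0 = sigma^2 = 4, c_k = 0 for k >= 1.
Equations for k = 0 and k = 1 (AR order 1):
  gamma(0) = phi_1 gamma(1) + c_0
  gamma(1) = phi_1 gamma(0) + c_1
Substituting the second into the first: gamma(0) (1 - phi_1^2) = c_0 + phi_1 c_1, so
  gamma(0) = c_0 / (1 - phi_1^2) = 4 / (1 - (-0.219)^2) = 4 / 0.952039 = 4.201509.
  gamma(1) = phi_1 gamma(0) = (-0.219)(4.201509) = -0.92013.
Therefore gamma(1) = -0.9201 (to 4 decimal places).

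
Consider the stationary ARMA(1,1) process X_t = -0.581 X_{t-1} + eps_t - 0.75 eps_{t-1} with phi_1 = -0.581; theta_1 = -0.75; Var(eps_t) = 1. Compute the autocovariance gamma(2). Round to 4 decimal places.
\gamma(2) = 1.6761

Multiply the model equation by X_{t-k} and take expectations. With theta_0 = psi_0 = 1 and psi_j the MA(infinity) weights, this gives
  gamma(k) - sum_i phi_i gamma(k-i) = c_k,
  c_k = sigma^2 * sum_{j=k..q} theta_j psi_{j-k}   (c_k = 0 for k > q),
using gamma(-m) = gamma(m).
psi-weights needed (psi_j = theta_j + sum_i phi_i psi_{j-i}):
  psi_1 = theta_1 + phi_1 = -0.75 + (-0.581) = -1.331
Right-hand sides:
  c_0 = sigma^2 (1 + theta_1 psi_1) = 1 * (1 + (-0.75)(-1.331)) = 1 * 1.99825 = 1.99825
  c_1 = sigma^2 theta_1 = 1 * (-0.75) = -0.75
  c_2 = 0
Equations for k = 0 and k = 1 (AR order 1):
  gamma(0) = phi_1 gamma(1) + c_0
  gamma(1) = phi_1 gamma(0) + c_1
Substituting the second into the first: gamma(0) (1 - phi_1^2) = c_0 + phi_1 c_1, so
  gamma(0) = (c_0 + phi_1 c_1) / (1 - phi_1^2) = (1.99825 + (-0.581)(-0.75)) / (1 - (-0.581)^2) = 2.434 / 0.662439 = 3.674301.
  gamma(1) = phi_1 gamma(0) + c_1 = (-0.581)(3.674301) + (-0.75) = -2.884769.
For k = 2 (> q): gamma(2) = phi_1 gamma(1) = (-0.581)(-2.884769) = 1.676051.
Therefore gamma(2) = 1.6761 (to 4 decimal places).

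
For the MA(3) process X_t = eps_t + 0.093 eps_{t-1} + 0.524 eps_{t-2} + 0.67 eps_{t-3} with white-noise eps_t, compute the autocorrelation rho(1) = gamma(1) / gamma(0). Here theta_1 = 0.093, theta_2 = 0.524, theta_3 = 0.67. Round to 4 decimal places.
\rho(1) = 0.2845

For an MA(q) process with theta_0 = 1, the autocovariance is
  gamma(k) = sigma^2 * sum_{i=0..q-k} theta_i * theta_{i+k},
and rho(k) = gamma(k) / gamma(0). Sigma^2 cancels.
  numerator   = (1)*(0.093) + (0.093)*(0.524) + (0.524)*(0.67) = 0.492812.
  denominator = (1)^2 + (0.093)^2 + (0.524)^2 + (0.67)^2 = 1.732125.
  rho(1) = 0.492812 / 1.732125 = 0.2845.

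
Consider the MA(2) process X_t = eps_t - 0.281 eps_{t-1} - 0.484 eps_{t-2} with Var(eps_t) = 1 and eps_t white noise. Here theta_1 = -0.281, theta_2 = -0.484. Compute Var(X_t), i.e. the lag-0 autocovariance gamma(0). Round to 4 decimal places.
\gamma(0) = 1.3132

For an MA(q) process X_t = eps_t + sum_i theta_i eps_{t-i} with
Var(eps_t) = sigma^2, the variance is
  gamma(0) = sigma^2 * (1 + sum_i theta_i^2).
  sum_i theta_i^2 = (-0.281)^2 + (-0.484)^2 = 0.078961 + 0.234256 = 0.313217.
  gamma(0) = 1 * (1 + 0.313217) = 1 * 1.313217 = 1.313217, which rounds to 1.3132.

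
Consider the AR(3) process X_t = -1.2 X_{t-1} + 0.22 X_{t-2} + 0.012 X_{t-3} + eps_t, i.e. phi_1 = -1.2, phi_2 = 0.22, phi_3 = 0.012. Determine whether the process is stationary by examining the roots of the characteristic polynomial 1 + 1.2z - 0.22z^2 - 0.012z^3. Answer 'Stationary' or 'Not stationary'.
\text{Not stationary}

The AR(p) characteristic polynomial is P(z) = 1 + 1.2z - 0.22z^2 - 0.012z^3.
Stationarity requires all roots to lie outside the unit circle, i.e. |z| > 1 for every root.
Degree 3: look for a simple real root z0 first, then factor out (1 - z/z0) and solve the remaining quadratic.
Testing z0 = 5: P(5) = 1 + (1.2)(5) + (-0.22)(5)^2 + (-0.012)(5)^3
  = 1 + (6) + (-5.5) + (-1.5) = 0.  So z_0 = 5 is a root, |z_0| = 5.
Divide out the factor (1 - 0.2 z) = (1 - z/z0) (since 1/z0 = 0.2):
  P(z) = (1 - 0.2 z)(1 + (1.4) z + (0.06) z^2)
  [check: z-coef 1.4 - (0.2) = 1.2; z^2-coef 0.06 - (0.2)(1.4) = -0.22; z^3-coef -(0.2)(0.06) = -0.012.]
Remaining roots from the quadratic factor 1 + (1.4) z + (0.06) z^2:
  Set 1 + (1.4) z + (0.06) z^2 = 0, i.e. a z^2 + b z + c = 0 with a = 0.06, b = 1.4, c = 1.
  Discriminant D = b^2 - 4ac = (1.4)^2 - 4*(0.06)*1 = 1.96 - (0.24) = 1.72.
  D >= 0, so the roots are real: z = (-b +/- sqrt(D)) / (2a) = (-1.4 +/- 1.311488) / (0.12).
    z_1 = (-1.4 + 1.311488) / (0.12) = -0.7376,   |z_1| = 0.7376.
    z_2 = (-1.4 - 1.311488) / (0.12) = -22.5957,   |z_2| = 22.5957.
Moduli of all roots: 5.0000, 0.7376, 22.5957.
All moduli strictly greater than 1? No.
Verdict: Not stationary.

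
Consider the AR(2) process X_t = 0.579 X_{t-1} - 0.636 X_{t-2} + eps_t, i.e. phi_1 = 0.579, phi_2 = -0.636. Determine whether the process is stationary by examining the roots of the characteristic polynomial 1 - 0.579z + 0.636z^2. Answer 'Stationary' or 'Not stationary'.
\text{Stationary}

The AR(p) characteristic polynomial is P(z) = 1 - 0.579z + 0.636z^2.
Stationarity requires all roots to lie outside the unit circle, i.e. |z| > 1 for every root.
Set 1 + (-0.579) z + (0.636) z^2 = 0, i.e. a z^2 + b z + c = 0 with a = 0.636, b = -0.579, c = 1.
Discriminant D = b^2 - 4ac = (-0.579)^2 - 4*(0.636)*1 = 0.335241 - (2.544) = -2.208759.
D < 0, so the roots are the complex-conjugate pair z = (-b +/- i sqrt(-D)) / (2a) = 0.4552 +/- 1.1684i.
For a conjugate pair |z|^2 = z * conj(z) = (product of roots) = c/a = 1/(0.636) = 1.572327, so |z| = sqrt(1.572327) = 1.2539 for both roots.
Moduli of all roots: 1.2539, 1.2539.
All moduli strictly greater than 1? Yes.
Verdict: Stationary.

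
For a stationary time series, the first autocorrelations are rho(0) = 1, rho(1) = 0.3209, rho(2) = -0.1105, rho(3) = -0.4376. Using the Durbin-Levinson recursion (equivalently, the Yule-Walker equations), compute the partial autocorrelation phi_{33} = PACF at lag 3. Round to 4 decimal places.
\phi_{33} = -0.3750

The PACF at lag k is phi_{kk}, the last component of the solution
to the Yule-Walker system G_k phi = r_k where
  (G_k)_{ij} = rho(|i - j|), (r_k)_i = rho(i), i,j = 1..k.
Equivalently, Durbin-Levinson gives phi_{kk} iteratively:
  phi_{11} = rho(1)
  phi_{kk} = [rho(k) - sum_{j=1..k-1} phi_{k-1,j} rho(k-j)]
            / [1 - sum_{j=1..k-1} phi_{k-1,j} rho(j)],
  phi_{k,j} = phi_{k-1,j} - phi_{kk} phi_{k-1,k-j},  j = 1..k-1.
Step k = 1:
  phi_11 = rho(1) = 0.3209.
Step k = 2:
  phi_22 = [rho(2) - phi_11 rho(1)] / [1 - phi_11 rho(1)] = [-0.1105 - (0.3209)(0.3209)] / [1 - (0.3209)(0.3209)]
         = -0.21347681 / 0.89702319 = -0.237984.
  Update: phi_21 = phi_11 - phi_22 phi_11 = 0.3209 - (-0.237984)(0.3209) = 0.397269.
Step k = 3:
  phi_33 = [rho(3) - phi_21 rho(2) - phi_22 rho(1)] / [1 - phi_21 rho(1) - phi_22 rho(2)]
    numerator   = -0.4376 - (0.397269)(-0.1105) - (-0.237984)(0.3209) = -0.31733284
    denominator = 1 - (0.397269)(0.3209) - (-0.237984)(-0.1105) = 0.84621921
  phi_33 = -0.31733284 / 0.84621921 = -0.375.
Therefore phi_{33} = -0.3750.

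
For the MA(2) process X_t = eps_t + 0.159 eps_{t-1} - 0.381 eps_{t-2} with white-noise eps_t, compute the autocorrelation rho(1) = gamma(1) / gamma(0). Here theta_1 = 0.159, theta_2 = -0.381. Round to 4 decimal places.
\rho(1) = 0.0841

For an MA(q) process with theta_0 = 1, the autocovariance is
  gamma(k) = sigma^2 * sum_{i=0..q-k} theta_i * theta_{i+k},
and rho(k) = gamma(k) / gamma(0). Sigma^2 cancels.
  numerator   = (1)*(0.159) + (0.159)*(-0.381) = 0.098421.
  denominator = (1)^2 + (0.159)^2 + (-0.381)^2 = 1.170442.
  rho(1) = 0.098421 / 1.170442 = 0.0841.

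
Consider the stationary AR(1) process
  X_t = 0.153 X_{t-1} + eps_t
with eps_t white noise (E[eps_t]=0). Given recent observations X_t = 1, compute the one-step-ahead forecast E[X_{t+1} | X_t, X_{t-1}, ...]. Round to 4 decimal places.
E[X_{t+1} \mid \mathcal F_t] = 0.1530

For an AR(p) model X_t = c + sum_i phi_i X_{t-i} + eps_t, the
one-step-ahead conditional mean is
  E[X_{t+1} | X_t, ...] = c + sum_i phi_i X_{t+1-i}.
Substitute known values:
  E[X_{t+1} | ...] = (0.153) * (1)
                   = 0.1530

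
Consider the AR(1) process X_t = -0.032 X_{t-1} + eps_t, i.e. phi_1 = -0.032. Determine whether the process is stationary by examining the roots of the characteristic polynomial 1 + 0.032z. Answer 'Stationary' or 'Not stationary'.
\text{Stationary}

The AR(p) characteristic polynomial is P(z) = 1 + 0.032z.
Stationarity requires all roots to lie outside the unit circle, i.e. |z| > 1 for every root.
This is linear in z: 1 + (0.032) z = 0  =>  z = -1/(0.032) = -31.25,  |z| = 31.25.
Moduli of all roots: 31.2500.
All moduli strictly greater than 1? Yes.
Verdict: Stationary.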